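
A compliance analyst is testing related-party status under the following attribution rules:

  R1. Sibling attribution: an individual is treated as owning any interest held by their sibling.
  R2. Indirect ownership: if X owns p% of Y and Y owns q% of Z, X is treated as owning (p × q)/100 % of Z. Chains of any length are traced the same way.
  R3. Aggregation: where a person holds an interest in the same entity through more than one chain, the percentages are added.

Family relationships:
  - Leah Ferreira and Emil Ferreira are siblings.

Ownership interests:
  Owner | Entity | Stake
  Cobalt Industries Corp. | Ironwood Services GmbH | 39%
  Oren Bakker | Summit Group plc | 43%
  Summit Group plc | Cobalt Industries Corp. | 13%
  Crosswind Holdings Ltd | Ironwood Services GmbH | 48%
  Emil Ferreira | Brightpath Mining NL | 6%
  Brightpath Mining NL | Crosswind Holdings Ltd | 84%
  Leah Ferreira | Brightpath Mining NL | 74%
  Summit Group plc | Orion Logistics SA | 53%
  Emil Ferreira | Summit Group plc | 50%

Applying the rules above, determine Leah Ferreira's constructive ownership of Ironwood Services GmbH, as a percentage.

By sibling attribution (R1), Leah Ferreira is treated as also owning Emil Ferreira's interest in Brightpath Mining NL, giving 74% + 6% = 80%.
By sibling attribution (R1), Leah Ferreira is treated as owning Emil Ferreira's 50% interest in Summit Group plc.
Chain via Brightpath Mining NL → Crosswind Holdings Ltd (R2): 80% × 84% × 48% = 32.256% of Ironwood Services GmbH.
Chain via Summit Group plc → Cobalt Industries Corp. (R2): 50% × 13% × 39% = 2.535% of Ironwood Services GmbH.
Aggregating (R3): 32.256% + 2.535% = 34.791%.

34.791%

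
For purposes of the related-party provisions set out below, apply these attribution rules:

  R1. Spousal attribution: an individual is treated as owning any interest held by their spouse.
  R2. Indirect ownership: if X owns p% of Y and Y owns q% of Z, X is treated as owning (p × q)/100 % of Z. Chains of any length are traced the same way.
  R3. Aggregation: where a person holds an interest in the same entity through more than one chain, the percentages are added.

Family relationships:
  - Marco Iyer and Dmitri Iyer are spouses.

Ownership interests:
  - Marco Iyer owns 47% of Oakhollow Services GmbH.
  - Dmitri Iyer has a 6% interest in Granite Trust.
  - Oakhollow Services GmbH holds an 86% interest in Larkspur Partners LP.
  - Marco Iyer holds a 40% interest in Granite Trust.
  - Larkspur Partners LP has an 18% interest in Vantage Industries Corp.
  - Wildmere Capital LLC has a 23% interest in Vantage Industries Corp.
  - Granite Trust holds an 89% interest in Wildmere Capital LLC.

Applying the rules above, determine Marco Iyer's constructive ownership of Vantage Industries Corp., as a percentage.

By spousal attribution (R1), Marco Iyer is treated as also owning Dmitri Iyer's interest in Granite Trust, giving 40% + 6% = 46%.
Chain via Granite Trust → Wildmere Capital LLC (R2): 46% × 89% × 23% = 9.4162% of Vantage Industries Corp.
Chain via Oakhollow Services GmbH → Larkspur Partners LP (R2): 47% × 86% × 18% = 7.2756% of Vantage Industries Corp.
Aggregating (R3): 9.4162% + 7.2756% = 16.6918%.

16.6918%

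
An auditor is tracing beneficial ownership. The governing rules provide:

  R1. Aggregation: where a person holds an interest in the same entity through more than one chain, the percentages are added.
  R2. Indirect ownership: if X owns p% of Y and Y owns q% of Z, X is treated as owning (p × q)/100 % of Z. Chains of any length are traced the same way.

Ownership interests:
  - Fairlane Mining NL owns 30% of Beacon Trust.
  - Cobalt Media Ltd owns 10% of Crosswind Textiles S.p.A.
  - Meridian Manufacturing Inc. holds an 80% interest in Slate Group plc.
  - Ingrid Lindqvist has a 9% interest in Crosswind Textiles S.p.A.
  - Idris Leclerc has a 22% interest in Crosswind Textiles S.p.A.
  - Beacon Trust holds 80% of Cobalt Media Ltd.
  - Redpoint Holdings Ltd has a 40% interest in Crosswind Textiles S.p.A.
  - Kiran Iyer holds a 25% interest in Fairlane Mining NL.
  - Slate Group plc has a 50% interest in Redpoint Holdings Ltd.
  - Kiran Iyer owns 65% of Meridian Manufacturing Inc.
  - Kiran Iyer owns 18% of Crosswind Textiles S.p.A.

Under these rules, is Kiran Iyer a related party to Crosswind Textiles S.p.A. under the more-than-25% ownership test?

Yes

Chain via Meridian Manufacturing Inc. → Slate Group plc → Redpoint Holdings Ltd (R2): 65% × 80% × 50% × 40% = 10.4% of Crosswind Textiles S.p.A.
Chain via Fairlane Mining NL → Beacon Trust → Cobalt Media Ltd (R2): 25% × 30% × 80% × 10% = 0.6% of Crosswind Textiles S.p.A.
Direct interest in Crosswind Textiles S.p.A: 18%.
Aggregating (R1): 10.4% + 0.6% + 18% = 29%.
29% exceeds the 25% threshold, so Kiran is a related party to Crosswind Textiles S.p.A.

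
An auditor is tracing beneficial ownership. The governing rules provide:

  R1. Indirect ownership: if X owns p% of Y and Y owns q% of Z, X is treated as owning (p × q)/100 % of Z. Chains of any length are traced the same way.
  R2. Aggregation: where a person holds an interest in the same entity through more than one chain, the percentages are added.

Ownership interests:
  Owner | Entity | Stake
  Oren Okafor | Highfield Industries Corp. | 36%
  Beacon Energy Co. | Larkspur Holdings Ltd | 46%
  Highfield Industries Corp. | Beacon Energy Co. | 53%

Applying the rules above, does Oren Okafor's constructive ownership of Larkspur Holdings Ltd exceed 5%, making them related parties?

Chain via Highfield Industries Corp. → Beacon Energy Co. (R1): 36% × 53% × 46% = 8.7768% of Larkspur Holdings Ltd.
8.7768% exceeds the 5% threshold, so Oren is a related party to Larkspur Holdings Ltd.

Yes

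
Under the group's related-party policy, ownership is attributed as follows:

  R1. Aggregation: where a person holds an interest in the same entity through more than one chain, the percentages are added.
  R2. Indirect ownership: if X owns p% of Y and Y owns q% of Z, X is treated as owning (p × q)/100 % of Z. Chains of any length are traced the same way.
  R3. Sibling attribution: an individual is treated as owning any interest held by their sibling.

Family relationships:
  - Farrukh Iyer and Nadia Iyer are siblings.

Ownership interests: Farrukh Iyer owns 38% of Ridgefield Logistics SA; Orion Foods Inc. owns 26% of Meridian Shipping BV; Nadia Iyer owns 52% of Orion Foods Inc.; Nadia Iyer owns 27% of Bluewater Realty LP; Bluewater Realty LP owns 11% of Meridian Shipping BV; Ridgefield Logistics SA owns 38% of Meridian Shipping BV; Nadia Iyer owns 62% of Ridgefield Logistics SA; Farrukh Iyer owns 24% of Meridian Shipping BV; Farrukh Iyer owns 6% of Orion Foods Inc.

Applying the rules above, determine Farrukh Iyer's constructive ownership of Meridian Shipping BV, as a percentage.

By sibling attribution (R3), Farrukh Iyer is treated as also owning Nadia Iyer's interest in Orion Foods Inc, giving 6% + 52% = 58%.
By sibling attribution (R3), Farrukh Iyer is treated as also owning Nadia Iyer's interest in Ridgefield Logistics SA, giving 38% + 62% = 100%.
By sibling attribution (R3), Farrukh Iyer is treated as owning Nadia Iyer's 27% interest in Bluewater Realty LP.
Chain via Orion Foods Inc. (R2): 58% × 26% = 15.08% of Meridian Shipping BV.
Chain via Ridgefield Logistics SA (R2): 100% × 38% = 38% of Meridian Shipping BV.
Direct interest in Meridian Shipping BV: 24%.
Chain via Bluewater Realty LP (R2): 27% × 11% = 2.97% of Meridian Shipping BV.
Aggregating (R1): 15.08% + 38% + 24% + 2.97% = 80.05%.

80.05%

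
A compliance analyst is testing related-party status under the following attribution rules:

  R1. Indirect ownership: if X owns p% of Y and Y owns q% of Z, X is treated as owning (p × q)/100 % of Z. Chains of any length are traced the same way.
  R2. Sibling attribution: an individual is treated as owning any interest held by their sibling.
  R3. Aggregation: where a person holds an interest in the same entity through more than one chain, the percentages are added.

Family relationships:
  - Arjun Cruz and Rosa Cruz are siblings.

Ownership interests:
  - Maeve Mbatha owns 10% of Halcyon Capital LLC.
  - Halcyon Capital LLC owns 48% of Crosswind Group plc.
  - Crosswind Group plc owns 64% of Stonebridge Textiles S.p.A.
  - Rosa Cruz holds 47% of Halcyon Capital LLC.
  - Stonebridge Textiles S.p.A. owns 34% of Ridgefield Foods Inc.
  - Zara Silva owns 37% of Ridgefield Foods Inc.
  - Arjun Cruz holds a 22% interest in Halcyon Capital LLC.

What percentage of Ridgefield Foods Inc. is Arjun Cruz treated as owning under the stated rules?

7.206912%

By sibling attribution (R2), Arjun Cruz is treated as also owning Rosa Cruz's interest in Halcyon Capital LLC, giving 22% + 47% = 69%.
Chain via Halcyon Capital LLC → Crosswind Group plc → Stonebridge Textiles S.p.A. (R1): 69% × 48% × 64% × 34% = 7.206912% of Ridgefield Foods Inc.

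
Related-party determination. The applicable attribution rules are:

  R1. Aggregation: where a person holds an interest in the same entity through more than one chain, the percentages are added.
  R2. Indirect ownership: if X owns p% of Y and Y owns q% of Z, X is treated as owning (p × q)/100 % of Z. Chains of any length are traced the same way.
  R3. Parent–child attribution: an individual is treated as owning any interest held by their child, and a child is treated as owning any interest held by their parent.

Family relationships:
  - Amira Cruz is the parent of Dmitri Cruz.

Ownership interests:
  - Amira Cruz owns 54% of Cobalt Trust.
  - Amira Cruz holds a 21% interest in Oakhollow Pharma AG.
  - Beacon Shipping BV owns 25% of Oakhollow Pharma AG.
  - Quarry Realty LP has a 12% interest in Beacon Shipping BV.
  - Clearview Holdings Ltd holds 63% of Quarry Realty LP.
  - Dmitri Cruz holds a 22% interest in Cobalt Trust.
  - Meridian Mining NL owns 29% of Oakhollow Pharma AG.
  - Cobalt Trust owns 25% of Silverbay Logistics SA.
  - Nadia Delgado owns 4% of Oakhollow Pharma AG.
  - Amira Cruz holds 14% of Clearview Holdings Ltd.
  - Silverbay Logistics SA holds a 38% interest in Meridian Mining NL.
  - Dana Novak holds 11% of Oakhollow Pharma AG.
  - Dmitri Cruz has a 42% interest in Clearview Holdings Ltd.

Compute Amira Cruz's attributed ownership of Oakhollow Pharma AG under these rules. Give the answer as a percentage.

24.1522%

By parent–child attribution (R3), Amira Cruz is treated as also owning Dmitri Cruz's interest in Clearview Holdings Ltd, giving 14% + 42% = 56%.
By parent–child attribution (R3), Amira Cruz is treated as also owning Dmitri Cruz's interest in Cobalt Trust, giving 54% + 22% = 76%.
Chain via Clearview Holdings Ltd → Quarry Realty LP → Beacon Shipping BV (R2): 56% × 63% × 12% × 25% = 1.0584% of Oakhollow Pharma AG.
Chain via Cobalt Trust → Silverbay Logistics SA → Meridian Mining NL (R2): 76% × 25% × 38% × 29% = 2.0938% of Oakhollow Pharma AG.
Direct interest in Oakhollow Pharma AG: 21%.
Aggregating (R1): 1.0584% + 2.0938% + 21% = 24.1522%.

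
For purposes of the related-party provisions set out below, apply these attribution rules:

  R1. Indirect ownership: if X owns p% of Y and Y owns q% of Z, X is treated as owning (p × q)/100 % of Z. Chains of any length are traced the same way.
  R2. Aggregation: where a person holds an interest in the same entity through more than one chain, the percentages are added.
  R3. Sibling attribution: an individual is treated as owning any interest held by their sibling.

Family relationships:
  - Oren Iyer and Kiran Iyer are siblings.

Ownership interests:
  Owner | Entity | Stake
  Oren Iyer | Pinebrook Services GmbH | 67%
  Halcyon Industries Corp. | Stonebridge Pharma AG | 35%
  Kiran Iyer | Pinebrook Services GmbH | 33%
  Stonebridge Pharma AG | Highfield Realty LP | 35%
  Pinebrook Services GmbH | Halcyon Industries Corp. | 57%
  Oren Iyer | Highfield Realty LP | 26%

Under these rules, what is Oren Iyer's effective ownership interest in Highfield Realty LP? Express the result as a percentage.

32.9825%

By sibling attribution (R3), Oren Iyer is treated as also owning Kiran Iyer's interest in Pinebrook Services GmbH, giving 67% + 33% = 100%.
Chain via Pinebrook Services GmbH → Halcyon Industries Corp. → Stonebridge Pharma AG (R1): 100% × 57% × 35% × 35% = 6.9825% of Highfield Realty LP.
Direct interest in Highfield Realty LP: 26%.
Aggregating (R2): 6.9825% + 26% = 32.9825%.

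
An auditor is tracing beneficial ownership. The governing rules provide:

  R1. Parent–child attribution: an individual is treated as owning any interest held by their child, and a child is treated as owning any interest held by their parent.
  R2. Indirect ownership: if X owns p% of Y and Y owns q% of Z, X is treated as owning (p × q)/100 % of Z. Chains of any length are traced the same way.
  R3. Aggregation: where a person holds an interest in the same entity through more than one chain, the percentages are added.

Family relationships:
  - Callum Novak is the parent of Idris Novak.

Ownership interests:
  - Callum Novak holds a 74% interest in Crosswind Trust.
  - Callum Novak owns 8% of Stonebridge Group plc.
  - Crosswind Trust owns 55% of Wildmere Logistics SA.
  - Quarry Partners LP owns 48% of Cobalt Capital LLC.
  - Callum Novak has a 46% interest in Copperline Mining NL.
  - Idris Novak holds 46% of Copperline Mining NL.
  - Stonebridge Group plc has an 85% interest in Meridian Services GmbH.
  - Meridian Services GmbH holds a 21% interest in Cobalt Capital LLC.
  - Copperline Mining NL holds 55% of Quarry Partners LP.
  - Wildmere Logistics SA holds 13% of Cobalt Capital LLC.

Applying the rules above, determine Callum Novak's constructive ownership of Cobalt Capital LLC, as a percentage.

31.007%

By parent–child attribution (R1), Callum Novak is treated as also owning Idris Novak's interest in Copperline Mining NL, giving 46% + 46% = 92%.
Chain via Crosswind Trust → Wildmere Logistics SA (R2): 74% × 55% × 13% = 5.291% of Cobalt Capital LLC.
Chain via Copperline Mining NL → Quarry Partners LP (R2): 92% × 55% × 48% = 24.288% of Cobalt Capital LLC.
Chain via Stonebridge Group plc → Meridian Services GmbH (R2): 8% × 85% × 21% = 1.428% of Cobalt Capital LLC.
Aggregating (R3): 5.291% + 24.288% + 1.428% = 31.007%.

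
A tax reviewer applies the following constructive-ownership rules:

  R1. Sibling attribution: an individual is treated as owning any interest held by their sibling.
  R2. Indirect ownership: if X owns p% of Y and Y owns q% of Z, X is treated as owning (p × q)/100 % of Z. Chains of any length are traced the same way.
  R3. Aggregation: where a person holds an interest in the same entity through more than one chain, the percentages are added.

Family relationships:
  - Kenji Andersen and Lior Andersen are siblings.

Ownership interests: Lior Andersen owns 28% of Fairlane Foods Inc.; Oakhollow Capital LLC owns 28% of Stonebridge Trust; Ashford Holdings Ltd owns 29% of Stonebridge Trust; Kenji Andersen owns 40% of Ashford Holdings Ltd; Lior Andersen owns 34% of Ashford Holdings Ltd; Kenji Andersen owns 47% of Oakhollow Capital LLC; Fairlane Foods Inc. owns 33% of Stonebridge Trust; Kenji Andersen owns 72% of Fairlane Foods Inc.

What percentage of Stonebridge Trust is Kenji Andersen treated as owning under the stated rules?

By sibling attribution (R1), Kenji Andersen is treated as also owning Lior Andersen's interest in Fairlane Foods Inc, giving 72% + 28% = 100%.
By sibling attribution (R1), Kenji Andersen is treated as also owning Lior Andersen's interest in Ashford Holdings Ltd, giving 40% + 34% = 74%.
Chain via Fairlane Foods Inc. (R2): 100% × 33% = 33% of Stonebridge Trust.
Chain via Oakhollow Capital LLC (R2): 47% × 28% = 13.16% of Stonebridge Trust.
Chain via Ashford Holdings Ltd (R2): 74% × 29% = 21.46% of Stonebridge Trust.
Aggregating (R3): 33% + 13.16% + 21.46% = 67.62%.

67.62%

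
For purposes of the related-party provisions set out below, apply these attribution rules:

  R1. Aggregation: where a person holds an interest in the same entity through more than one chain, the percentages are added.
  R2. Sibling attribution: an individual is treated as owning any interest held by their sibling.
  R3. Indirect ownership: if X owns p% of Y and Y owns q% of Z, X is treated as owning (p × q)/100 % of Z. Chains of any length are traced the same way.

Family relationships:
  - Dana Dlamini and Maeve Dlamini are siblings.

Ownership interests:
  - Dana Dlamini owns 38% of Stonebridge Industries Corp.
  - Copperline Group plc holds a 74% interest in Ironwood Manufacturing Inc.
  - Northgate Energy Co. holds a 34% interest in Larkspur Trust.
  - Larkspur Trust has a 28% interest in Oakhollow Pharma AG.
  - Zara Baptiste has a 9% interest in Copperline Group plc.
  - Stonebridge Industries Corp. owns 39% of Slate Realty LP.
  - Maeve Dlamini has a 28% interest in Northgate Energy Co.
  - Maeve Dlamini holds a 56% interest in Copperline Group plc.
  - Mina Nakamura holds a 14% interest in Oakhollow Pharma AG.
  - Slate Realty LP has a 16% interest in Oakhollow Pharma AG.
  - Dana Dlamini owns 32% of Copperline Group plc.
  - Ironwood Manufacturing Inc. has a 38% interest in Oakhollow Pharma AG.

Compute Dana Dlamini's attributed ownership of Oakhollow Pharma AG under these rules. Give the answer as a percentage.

29.7824%

By sibling attribution (R2), Dana Dlamini is treated as also owning Maeve Dlamini's interest in Copperline Group plc, giving 32% + 56% = 88%.
By sibling attribution (R2), Dana Dlamini is treated as owning Maeve Dlamini's 28% interest in Northgate Energy Co.
Chain via Stonebridge Industries Corp. → Slate Realty LP (R3): 38% × 39% × 16% = 2.3712% of Oakhollow Pharma AG.
Chain via Copperline Group plc → Ironwood Manufacturing Inc. (R3): 88% × 74% × 38% = 24.7456% of Oakhollow Pharma AG.
Chain via Northgate Energy Co. → Larkspur Trust (R3): 28% × 34% × 28% = 2.6656% of Oakhollow Pharma AG.
Aggregating (R1): 2.3712% + 24.7456% + 2.6656% = 29.7824%.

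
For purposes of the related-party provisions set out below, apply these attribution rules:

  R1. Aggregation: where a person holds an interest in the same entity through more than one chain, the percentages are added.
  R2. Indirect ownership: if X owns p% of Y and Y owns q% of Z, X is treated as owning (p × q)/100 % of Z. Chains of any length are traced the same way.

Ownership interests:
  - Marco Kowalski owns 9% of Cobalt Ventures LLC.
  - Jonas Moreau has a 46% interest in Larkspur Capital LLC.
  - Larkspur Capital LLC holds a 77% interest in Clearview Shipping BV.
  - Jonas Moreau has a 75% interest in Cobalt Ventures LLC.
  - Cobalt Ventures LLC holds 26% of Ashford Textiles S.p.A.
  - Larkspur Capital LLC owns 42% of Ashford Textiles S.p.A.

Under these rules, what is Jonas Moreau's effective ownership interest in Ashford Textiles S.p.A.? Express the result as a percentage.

38.82%

Chain via Cobalt Ventures LLC (R2): 75% × 26% = 19.5% of Ashford Textiles S.p.A.
Chain via Larkspur Capital LLC (R2): 46% × 42% = 19.32% of Ashford Textiles S.p.A.
Aggregating (R1): 19.5% + 19.32% = 38.82%.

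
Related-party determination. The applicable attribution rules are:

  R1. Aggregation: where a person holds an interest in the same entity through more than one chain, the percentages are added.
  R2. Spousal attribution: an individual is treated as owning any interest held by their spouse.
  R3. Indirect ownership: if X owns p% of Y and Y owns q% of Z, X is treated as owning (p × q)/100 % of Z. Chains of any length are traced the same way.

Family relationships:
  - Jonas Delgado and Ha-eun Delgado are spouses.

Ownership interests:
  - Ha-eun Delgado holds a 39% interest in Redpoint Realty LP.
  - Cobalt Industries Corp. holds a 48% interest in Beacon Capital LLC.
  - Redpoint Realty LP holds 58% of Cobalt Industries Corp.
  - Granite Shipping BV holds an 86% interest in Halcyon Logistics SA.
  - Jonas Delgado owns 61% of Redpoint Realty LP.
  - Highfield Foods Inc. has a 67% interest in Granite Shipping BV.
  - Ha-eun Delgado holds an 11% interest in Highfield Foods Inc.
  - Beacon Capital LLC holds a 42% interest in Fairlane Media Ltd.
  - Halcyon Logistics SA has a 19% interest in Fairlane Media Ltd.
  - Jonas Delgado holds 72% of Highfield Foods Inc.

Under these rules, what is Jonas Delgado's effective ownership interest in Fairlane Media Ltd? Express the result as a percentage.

By spousal attribution (R2), Jonas Delgado is treated as also owning Ha-eun Delgado's interest in Redpoint Realty LP, giving 61% + 39% = 100%.
By spousal attribution (R2), Jonas Delgado is treated as also owning Ha-eun Delgado's interest in Highfield Foods Inc, giving 72% + 11% = 83%.
Chain via Redpoint Realty LP → Cobalt Industries Corp. → Beacon Capital LLC (R3): 100% × 58% × 48% × 42% = 11.6928% of Fairlane Media Ltd.
Chain via Highfield Foods Inc. → Granite Shipping BV → Halcyon Logistics SA (R3): 83% × 67% × 86% × 19% = 9.086674% of Fairlane Media Ltd.
Aggregating (R1): 11.6928% + 9.086674% = 20.779474%.

20.779474%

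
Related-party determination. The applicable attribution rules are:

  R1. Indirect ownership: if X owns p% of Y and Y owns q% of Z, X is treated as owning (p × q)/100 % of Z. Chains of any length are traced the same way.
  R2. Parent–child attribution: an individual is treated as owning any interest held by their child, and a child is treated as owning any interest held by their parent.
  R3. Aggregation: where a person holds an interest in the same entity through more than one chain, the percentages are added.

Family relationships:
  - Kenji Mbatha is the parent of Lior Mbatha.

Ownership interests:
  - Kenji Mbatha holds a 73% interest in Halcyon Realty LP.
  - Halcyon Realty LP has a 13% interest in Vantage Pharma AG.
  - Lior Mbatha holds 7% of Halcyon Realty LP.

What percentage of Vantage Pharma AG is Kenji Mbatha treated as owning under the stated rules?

10.4%

By parent–child attribution (R2), Kenji Mbatha is treated as also owning Lior Mbatha's interest in Halcyon Realty LP, giving 73% + 7% = 80%.
Chain via Halcyon Realty LP (R1): 80% × 13% = 10.4% of Vantage Pharma AG.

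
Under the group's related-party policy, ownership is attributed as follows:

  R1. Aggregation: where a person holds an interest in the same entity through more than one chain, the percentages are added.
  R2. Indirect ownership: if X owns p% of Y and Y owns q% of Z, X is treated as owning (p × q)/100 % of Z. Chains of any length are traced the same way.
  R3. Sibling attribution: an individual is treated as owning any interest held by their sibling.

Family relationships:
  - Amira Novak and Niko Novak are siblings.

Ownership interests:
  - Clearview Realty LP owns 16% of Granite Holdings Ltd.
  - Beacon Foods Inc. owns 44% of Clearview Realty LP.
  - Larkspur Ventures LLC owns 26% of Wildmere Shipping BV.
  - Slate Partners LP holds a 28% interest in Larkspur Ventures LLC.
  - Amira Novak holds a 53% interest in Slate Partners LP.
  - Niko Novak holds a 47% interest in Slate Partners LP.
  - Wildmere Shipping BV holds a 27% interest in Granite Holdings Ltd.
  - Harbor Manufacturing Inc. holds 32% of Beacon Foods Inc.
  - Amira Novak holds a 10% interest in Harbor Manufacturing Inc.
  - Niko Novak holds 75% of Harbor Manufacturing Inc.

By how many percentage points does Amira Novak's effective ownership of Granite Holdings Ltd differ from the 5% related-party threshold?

By sibling attribution (R3), Amira Novak is treated as also owning Niko Novak's interest in Harbor Manufacturing Inc, giving 10% + 75% = 85%.
By sibling attribution (R3), Amira Novak is treated as also owning Niko Novak's interest in Slate Partners LP, giving 53% + 47% = 100%.
Chain via Harbor Manufacturing Inc. → Beacon Foods Inc. → Clearview Realty LP (R2): 85% × 32% × 44% × 16% = 1.91488% of Granite Holdings Ltd.
Chain via Slate Partners LP → Larkspur Ventures LLC → Wildmere Shipping BV (R2): 100% × 28% × 26% × 27% = 1.9656% of Granite Holdings Ltd.
Aggregating (R1): 1.91488% + 1.9656% = 3.88048%.
3.88048% falls short of the 5% threshold by 1.11952 percentage points.

1.11952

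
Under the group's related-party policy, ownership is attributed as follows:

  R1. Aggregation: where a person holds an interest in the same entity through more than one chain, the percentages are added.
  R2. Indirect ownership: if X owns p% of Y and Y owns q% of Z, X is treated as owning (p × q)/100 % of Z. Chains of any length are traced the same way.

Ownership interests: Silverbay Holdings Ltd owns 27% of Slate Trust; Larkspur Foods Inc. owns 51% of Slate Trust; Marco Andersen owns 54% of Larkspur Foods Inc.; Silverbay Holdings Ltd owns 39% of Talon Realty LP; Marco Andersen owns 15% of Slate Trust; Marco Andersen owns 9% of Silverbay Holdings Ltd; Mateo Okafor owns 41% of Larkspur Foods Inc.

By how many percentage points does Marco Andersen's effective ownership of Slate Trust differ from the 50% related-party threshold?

5.03

Chain via Silverbay Holdings Ltd (R2): 9% × 27% = 2.43% of Slate Trust.
Chain via Larkspur Foods Inc. (R2): 54% × 51% = 27.54% of Slate Trust.
Direct interest in Slate Trust: 15%.
Aggregating (R1): 2.43% + 27.54% + 15% = 44.97%.
44.97% falls short of the 50% threshold by 5.03 percentage points.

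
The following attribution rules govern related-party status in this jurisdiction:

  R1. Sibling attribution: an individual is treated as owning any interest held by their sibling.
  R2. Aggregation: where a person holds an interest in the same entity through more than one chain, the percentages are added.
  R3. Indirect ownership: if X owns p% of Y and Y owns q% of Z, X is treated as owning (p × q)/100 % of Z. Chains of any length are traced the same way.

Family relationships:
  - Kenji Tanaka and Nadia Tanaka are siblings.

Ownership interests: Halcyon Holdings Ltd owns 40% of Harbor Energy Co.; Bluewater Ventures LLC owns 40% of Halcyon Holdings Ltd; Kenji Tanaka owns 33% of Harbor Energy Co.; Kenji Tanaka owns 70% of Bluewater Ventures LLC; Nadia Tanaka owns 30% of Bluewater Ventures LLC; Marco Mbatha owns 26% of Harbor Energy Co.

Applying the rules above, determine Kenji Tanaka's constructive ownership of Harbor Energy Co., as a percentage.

By sibling attribution (R1), Kenji Tanaka is treated as also owning Nadia Tanaka's interest in Bluewater Ventures LLC, giving 70% + 30% = 100%.
Chain via Bluewater Ventures LLC → Halcyon Holdings Ltd (R3): 100% × 40% × 40% = 16% of Harbor Energy Co.
Direct interest in Harbor Energy Co: 33%.
Aggregating (R2): 16% + 33% = 49%.

49%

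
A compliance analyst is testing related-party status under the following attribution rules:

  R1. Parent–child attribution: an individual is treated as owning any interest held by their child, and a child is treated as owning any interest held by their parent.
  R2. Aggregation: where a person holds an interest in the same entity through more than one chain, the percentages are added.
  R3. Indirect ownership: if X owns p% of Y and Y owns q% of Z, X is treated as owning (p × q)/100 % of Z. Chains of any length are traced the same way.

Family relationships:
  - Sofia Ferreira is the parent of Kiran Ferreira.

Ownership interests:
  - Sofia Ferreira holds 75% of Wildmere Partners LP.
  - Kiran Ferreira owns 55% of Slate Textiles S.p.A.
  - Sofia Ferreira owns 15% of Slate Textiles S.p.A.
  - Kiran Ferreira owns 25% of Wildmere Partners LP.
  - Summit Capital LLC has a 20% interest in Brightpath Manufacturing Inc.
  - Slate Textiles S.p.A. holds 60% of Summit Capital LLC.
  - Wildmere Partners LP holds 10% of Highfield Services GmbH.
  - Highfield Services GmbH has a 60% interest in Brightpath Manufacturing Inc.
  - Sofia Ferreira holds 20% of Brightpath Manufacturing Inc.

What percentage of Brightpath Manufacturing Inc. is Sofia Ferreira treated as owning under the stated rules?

By parent–child attribution (R1), Sofia Ferreira is treated as also owning Kiran Ferreira's interest in Slate Textiles S.p.A, giving 15% + 55% = 70%.
By parent–child attribution (R1), Sofia Ferreira is treated as also owning Kiran Ferreira's interest in Wildmere Partners LP, giving 75% + 25% = 100%.
Chain via Slate Textiles S.p.A. → Summit Capital LLC (R3): 70% × 60% × 20% = 8.4% of Brightpath Manufacturing Inc.
Chain via Wildmere Partners LP → Highfield Services GmbH (R3): 100% × 10% × 60% = 6% of Brightpath Manufacturing Inc.
Direct interest in Brightpath Manufacturing Inc: 20%.
Aggregating (R2): 8.4% + 6% + 20% = 34.4%.

34.4%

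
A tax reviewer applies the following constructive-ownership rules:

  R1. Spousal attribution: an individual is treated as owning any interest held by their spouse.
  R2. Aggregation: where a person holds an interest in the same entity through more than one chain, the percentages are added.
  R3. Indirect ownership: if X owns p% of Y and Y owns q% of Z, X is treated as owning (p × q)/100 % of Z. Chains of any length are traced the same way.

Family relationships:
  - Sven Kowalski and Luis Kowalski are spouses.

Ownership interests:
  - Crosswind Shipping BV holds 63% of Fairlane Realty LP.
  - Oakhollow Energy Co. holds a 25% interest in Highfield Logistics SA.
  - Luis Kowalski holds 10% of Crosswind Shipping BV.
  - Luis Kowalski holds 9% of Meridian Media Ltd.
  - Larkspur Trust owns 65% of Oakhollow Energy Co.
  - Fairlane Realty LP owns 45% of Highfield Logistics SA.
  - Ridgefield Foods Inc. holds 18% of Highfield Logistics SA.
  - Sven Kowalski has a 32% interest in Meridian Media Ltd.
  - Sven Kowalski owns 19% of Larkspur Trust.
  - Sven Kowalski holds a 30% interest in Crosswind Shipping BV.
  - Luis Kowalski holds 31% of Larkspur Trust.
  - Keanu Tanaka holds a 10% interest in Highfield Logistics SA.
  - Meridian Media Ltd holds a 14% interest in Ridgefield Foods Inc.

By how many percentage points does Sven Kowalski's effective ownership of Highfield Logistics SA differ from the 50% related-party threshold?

By spousal attribution (R1), Sven Kowalski is treated as also owning Luis Kowalski's interest in Larkspur Trust, giving 19% + 31% = 50%.
By spousal attribution (R1), Sven Kowalski is treated as also owning Luis Kowalski's interest in Meridian Media Ltd, giving 32% + 9% = 41%.
By spousal attribution (R1), Sven Kowalski is treated as also owning Luis Kowalski's interest in Crosswind Shipping BV, giving 30% + 10% = 40%.
Chain via Larkspur Trust → Oakhollow Energy Co. (R3): 50% × 65% × 25% = 8.125% of Highfield Logistics SA.
Chain via Meridian Media Ltd → Ridgefield Foods Inc. (R3): 41% × 14% × 18% = 1.0332% of Highfield Logistics SA.
Chain via Crosswind Shipping BV → Fairlane Realty LP (R3): 40% × 63% × 45% = 11.34% of Highfield Logistics SA.
Aggregating (R2): 8.125% + 1.0332% + 11.34% = 20.4982%.
20.4982% falls short of the 50% threshold by 29.5018 percentage points.

29.5018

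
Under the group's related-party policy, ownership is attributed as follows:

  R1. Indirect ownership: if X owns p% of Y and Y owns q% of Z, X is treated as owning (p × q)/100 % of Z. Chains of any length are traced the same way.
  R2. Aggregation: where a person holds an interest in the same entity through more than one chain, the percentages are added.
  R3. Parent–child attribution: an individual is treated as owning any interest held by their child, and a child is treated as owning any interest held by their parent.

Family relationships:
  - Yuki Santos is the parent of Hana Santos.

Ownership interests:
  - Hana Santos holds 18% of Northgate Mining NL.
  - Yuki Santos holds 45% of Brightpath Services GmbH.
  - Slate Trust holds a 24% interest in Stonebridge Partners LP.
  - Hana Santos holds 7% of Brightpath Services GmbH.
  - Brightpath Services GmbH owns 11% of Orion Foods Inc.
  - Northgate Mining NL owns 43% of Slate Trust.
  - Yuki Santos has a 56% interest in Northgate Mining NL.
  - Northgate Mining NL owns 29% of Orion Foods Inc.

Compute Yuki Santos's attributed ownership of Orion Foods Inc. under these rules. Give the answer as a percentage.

By parent–child attribution (R3), Yuki Santos is treated as also owning Hana Santos's interest in Northgate Mining NL, giving 56% + 18% = 74%.
By parent–child attribution (R3), Yuki Santos is treated as also owning Hana Santos's interest in Brightpath Services GmbH, giving 45% + 7% = 52%.
Chain via Northgate Mining NL (R1): 74% × 29% = 21.46% of Orion Foods Inc.
Chain via Brightpath Services GmbH (R1): 52% × 11% = 5.72% of Orion Foods Inc.
Aggregating (R2): 21.46% + 5.72% = 27.18%.

27.18%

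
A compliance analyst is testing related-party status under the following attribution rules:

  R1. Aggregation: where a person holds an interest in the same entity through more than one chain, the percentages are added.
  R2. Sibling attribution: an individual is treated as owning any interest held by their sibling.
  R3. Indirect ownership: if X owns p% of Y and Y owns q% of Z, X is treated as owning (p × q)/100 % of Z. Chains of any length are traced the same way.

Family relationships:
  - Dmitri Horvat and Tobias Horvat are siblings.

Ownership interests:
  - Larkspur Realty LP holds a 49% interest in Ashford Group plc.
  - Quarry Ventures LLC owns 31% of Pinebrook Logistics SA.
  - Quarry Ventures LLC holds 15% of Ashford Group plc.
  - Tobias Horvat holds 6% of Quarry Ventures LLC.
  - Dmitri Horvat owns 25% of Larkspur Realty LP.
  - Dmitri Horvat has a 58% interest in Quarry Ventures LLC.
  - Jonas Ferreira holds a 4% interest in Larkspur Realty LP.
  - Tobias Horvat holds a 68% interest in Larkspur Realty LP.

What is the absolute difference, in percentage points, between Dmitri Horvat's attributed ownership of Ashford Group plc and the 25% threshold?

By sibling attribution (R2), Dmitri Horvat is treated as also owning Tobias Horvat's interest in Larkspur Realty LP, giving 25% + 68% = 93%.
By sibling attribution (R2), Dmitri Horvat is treated as also owning Tobias Horvat's interest in Quarry Ventures LLC, giving 58% + 6% = 64%.
Chain via Larkspur Realty LP (R3): 93% × 49% = 45.57% of Ashford Group plc.
Chain via Quarry Ventures LLC (R3): 64% × 15% = 9.6% of Ashford Group plc.
Aggregating (R1): 45.57% + 9.6% = 55.17%.
55.17% exceeds the 25% threshold by 30.17 percentage points.

30.17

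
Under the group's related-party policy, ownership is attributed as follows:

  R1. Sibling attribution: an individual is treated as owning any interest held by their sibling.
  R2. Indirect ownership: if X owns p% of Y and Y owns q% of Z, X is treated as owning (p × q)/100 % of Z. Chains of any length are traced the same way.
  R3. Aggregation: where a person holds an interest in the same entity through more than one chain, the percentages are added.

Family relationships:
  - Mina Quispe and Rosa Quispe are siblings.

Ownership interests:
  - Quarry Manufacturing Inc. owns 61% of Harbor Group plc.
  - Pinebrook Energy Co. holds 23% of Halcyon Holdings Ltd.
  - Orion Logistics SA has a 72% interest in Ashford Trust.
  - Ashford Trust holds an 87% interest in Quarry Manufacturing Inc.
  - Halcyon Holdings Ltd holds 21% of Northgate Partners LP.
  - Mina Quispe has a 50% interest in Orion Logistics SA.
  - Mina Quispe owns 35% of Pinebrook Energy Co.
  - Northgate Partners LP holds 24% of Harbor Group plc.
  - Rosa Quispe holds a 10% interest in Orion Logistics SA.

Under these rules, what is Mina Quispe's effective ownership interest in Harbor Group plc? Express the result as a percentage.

23.33196%

By sibling attribution (R1), Mina Quispe is treated as also owning Rosa Quispe's interest in Orion Logistics SA, giving 50% + 10% = 60%.
Chain via Orion Logistics SA → Ashford Trust → Quarry Manufacturing Inc. (R2): 60% × 72% × 87% × 61% = 22.92624% of Harbor Group plc.
Chain via Pinebrook Energy Co. → Halcyon Holdings Ltd → Northgate Partners LP (R2): 35% × 23% × 21% × 24% = 0.40572% of Harbor Group plc.
Aggregating (R3): 22.92624% + 0.40572% = 23.33196%.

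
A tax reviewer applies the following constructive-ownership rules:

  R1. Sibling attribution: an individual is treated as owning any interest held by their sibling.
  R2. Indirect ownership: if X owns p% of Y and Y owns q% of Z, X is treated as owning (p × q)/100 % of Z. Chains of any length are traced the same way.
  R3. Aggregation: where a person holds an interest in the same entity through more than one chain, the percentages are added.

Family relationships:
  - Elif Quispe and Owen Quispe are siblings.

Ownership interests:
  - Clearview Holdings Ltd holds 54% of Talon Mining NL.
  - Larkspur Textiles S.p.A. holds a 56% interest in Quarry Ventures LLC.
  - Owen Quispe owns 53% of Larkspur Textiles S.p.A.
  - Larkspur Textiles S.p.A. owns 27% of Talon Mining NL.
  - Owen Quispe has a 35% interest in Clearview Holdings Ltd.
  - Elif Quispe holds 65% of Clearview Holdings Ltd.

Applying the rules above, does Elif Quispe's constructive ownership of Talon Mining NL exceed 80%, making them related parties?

No

By sibling attribution (R1), Elif Quispe is treated as also owning Owen Quispe's interest in Clearview Holdings Ltd, giving 65% + 35% = 100%.
By sibling attribution (R1), Elif Quispe is treated as owning Owen Quispe's 53% interest in Larkspur Textiles S.p.A.
Chain via Clearview Holdings Ltd (R2): 100% × 54% = 54% of Talon Mining NL.
Chain via Larkspur Textiles S.p.A. (R2): 53% × 27% = 14.31% of Talon Mining NL.
Aggregating (R3): 54% + 14.31% = 68.31%.
68.31% does not exceed the 80% threshold, so Elif is not a related party to Talon Mining NL.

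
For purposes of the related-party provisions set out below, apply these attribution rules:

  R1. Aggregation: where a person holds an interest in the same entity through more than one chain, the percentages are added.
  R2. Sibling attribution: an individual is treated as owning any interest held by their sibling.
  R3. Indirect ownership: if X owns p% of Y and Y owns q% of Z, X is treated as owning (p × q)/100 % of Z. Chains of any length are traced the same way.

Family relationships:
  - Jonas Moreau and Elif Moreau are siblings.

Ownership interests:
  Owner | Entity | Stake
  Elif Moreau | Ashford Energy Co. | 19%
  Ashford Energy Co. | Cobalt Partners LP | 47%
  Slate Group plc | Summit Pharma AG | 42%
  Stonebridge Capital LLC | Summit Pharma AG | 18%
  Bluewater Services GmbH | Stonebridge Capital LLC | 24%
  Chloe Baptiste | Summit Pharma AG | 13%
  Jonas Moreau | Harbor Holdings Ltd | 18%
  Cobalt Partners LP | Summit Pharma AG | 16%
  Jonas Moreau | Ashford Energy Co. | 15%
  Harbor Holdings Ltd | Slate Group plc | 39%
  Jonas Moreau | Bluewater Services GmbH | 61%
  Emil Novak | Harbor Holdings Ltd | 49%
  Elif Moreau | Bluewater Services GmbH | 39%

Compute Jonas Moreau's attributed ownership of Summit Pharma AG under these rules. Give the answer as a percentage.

By sibling attribution (R2), Jonas Moreau is treated as also owning Elif Moreau's interest in Bluewater Services GmbH, giving 61% + 39% = 100%.
By sibling attribution (R2), Jonas Moreau is treated as also owning Elif Moreau's interest in Ashford Energy Co, giving 15% + 19% = 34%.
Chain via Bluewater Services GmbH → Stonebridge Capital LLC (R3): 100% × 24% × 18% = 4.32% of Summit Pharma AG.
Chain via Harbor Holdings Ltd → Slate Group plc (R3): 18% × 39% × 42% = 2.9484% of Summit Pharma AG.
Chain via Ashford Energy Co. → Cobalt Partners LP (R3): 34% × 47% × 16% = 2.5568% of Summit Pharma AG.
Aggregating (R1): 4.32% + 2.9484% + 2.5568% = 9.8252%.

9.8252%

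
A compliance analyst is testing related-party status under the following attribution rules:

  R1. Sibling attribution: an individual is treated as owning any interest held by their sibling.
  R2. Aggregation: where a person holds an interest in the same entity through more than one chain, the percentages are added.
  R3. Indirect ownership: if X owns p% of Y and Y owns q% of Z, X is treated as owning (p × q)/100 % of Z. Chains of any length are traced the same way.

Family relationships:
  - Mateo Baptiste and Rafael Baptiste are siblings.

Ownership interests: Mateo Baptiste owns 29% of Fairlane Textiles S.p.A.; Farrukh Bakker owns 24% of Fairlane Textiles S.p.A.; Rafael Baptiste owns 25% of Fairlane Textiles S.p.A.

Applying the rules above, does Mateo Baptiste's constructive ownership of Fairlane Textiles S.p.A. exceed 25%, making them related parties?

By sibling attribution (R1), Mateo Baptiste is treated as also owning Rafael Baptiste's interest in Fairlane Textiles S.p.A, giving 29% + 25% = 54%.
Direct interest in Fairlane Textiles S.p.A: 54%.
54% exceeds the 25% threshold, so Mateo is a related party to Fairlane Textiles S.p.A.

Yes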